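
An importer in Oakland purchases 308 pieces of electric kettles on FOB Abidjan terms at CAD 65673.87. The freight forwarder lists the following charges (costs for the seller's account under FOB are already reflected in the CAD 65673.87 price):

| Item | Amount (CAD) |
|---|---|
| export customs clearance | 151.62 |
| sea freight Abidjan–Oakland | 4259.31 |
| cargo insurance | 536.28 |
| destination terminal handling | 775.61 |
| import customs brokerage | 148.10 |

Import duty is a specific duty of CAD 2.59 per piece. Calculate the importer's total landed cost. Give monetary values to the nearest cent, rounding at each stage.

FOB: the seller bears costs until goods are on board at the origin port; the buyer bears freight, insurance and all costs thereafter.
Already in the invoice (seller's account under FOB): export clearance — exclude.
CIF value = FOB price + freight + insurance = 65673.87 + 4259.31 + 536.28 = 70469.46
Import duty = 308 × 2.59 = 797.72
Buyer bears: freight 4259.31 + insurance 536.28 + destination terminal 775.61 + brokerage 148.10 + duty 797.72 = 6517.02
Landed cost = invoice 65673.87 + 6517.02 = 72190.89

Total landed cost: CAD 72190.89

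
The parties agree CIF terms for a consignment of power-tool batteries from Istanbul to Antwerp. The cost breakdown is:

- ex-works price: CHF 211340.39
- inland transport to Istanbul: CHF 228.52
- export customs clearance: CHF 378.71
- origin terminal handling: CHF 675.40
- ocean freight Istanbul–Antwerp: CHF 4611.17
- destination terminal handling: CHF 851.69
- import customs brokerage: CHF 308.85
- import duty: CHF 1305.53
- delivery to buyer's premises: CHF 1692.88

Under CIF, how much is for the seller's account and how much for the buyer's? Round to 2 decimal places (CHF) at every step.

Seller: CHF 217234.19; buyer: CHF 4158.95

CIF: the seller pays costs through ocean freight and marine insurance to the destination port.
Seller's account: goods 211340.39 + inland to port 228.52 + export clearance 378.71 + origin terminal 675.40 + freight 4611.17 = 217234.19
Buyer's account: destination terminal 851.69 + brokerage 308.85 + duty 1305.53 + delivery 1692.88 = 4158.95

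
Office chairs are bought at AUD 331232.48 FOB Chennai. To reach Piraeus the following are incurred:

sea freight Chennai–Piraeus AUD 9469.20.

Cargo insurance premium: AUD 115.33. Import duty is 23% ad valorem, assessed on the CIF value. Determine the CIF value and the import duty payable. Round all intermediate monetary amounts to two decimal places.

CIF = FOB price + freight + insurance
CIF = 331232.48 + 9469.20 + 115.33 = 340817.01
Import duty = 340817.01 × 23% = 78387.91

CIF value: AUD 340817.01; import duty: AUD 78387.91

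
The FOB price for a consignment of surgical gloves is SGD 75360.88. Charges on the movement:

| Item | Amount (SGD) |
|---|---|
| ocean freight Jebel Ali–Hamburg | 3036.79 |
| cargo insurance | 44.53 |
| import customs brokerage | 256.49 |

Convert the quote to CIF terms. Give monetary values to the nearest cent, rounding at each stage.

Not relevant to the conversion: brokerage — on the buyer under both terms; not part of either seller's price.
From FOB to CIF, the seller additionally bears: freight, insurance.
CIF price = 75360.88 + 3036.79 + 44.53 = 78442.20

CIF price: SGD 78442.20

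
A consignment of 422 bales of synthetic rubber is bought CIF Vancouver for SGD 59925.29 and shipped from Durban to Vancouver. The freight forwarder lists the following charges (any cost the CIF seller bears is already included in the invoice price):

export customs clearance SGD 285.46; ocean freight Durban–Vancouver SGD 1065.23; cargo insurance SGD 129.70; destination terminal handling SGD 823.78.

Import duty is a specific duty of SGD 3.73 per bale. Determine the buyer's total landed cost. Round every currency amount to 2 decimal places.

CIF: the seller pays costs through ocean freight and marine insurance to the destination port.
Already in the invoice (seller's account under CIF): export clearance, freight, insurance — exclude.
The CIF price already equals the CIF value: 59925.29
Import duty = 422 × 3.73 = 1574.06
Buyer bears: destination terminal 823.78 + duty 1574.06 = 2397.84
Landed cost = invoice 59925.29 + 2397.84 = 62323.13

Total landed cost: SGD 62323.13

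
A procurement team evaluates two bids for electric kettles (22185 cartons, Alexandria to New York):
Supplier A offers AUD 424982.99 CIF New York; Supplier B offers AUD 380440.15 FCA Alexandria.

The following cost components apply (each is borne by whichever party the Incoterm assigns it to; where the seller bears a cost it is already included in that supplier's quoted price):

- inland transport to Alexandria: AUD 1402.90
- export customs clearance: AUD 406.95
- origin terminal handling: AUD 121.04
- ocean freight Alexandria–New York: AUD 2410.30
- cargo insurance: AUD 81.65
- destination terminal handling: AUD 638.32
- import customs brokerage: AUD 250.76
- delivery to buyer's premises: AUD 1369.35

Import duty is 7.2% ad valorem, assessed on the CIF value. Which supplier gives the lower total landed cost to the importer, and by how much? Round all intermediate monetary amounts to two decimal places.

Supplier B is cheaper by AUD 44948.80

Supplier A (CIF):
The CIF price already equals the CIF value: 424982.99
Import duty = 424982.99 × 7.2% = 30598.78
Buyer bears (A): 638.32 + 250.76 + 1369.35 = 2258.43
Landed cost (A) = invoice 424982.99 + 2258.43 + duty 30598.78 = 457840.20
Supplier B (FCA):
CIF value = FCA price + origin terminal + freight + insurance = 380440.15 + 121.04 + 2410.30 + 81.65 = 383053.14
Import duty = 383053.14 × 7.2% = 27579.83
Buyer bears (B): 121.04 + 2410.30 + 81.65 + 638.32 + 250.76 + 1369.35 = 4871.42
Landed cost (B) = invoice 380440.15 + 4871.42 + duty 27579.83 = 412891.40
Difference = |457840.20 − 412891.40| = 44948.80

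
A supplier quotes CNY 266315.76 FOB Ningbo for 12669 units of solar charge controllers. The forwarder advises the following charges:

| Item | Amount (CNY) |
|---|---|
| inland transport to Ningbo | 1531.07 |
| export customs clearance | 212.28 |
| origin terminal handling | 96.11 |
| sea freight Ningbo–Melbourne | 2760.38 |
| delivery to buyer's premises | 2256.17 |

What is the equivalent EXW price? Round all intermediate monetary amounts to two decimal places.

Not relevant to the conversion: freight, delivery — on the buyer under both terms; not part of either seller's price.
From FOB to EXW, the seller no longer bears: inland to port, export clearance, origin terminal.
EXW price = 266315.76 − 1531.07 − 212.28 − 96.11 = 264476.30

EXW price: CNY 264476.30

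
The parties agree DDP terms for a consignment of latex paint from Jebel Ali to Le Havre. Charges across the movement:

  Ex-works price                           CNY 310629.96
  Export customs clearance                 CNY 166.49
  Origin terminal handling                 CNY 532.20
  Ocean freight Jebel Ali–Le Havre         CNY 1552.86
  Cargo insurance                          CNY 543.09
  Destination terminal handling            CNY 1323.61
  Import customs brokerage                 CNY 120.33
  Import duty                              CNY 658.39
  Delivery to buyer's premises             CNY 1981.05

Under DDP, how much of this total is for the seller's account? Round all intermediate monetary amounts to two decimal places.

Seller's account: CNY 317507.98

DDP: the seller bears all costs including import duty.
Seller's account: goods 310629.96 + export clearance 166.49 + origin terminal 532.20 + freight 1552.86 + insurance 543.09 + destination terminal 1323.61 + brokerage 120.33 + duty 658.39 + delivery 1981.05 = 317507.98
Buyer's account: 0.00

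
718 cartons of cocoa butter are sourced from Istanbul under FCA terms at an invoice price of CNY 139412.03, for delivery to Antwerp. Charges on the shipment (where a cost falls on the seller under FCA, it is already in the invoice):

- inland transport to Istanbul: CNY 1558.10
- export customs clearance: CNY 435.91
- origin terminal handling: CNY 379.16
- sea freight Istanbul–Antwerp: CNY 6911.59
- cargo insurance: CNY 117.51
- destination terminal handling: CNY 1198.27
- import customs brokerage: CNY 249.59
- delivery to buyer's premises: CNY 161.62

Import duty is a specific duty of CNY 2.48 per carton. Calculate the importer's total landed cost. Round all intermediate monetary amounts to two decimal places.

Total landed cost: CNY 150210.41

FCA: the seller delivers export-cleared goods to the carrier; the buyer bears costs from that point.
Already in the invoice (seller's account under FCA): inland to port, export clearance — exclude.
CIF value = FCA price + origin terminal + freight + insurance = 139412.03 + 379.16 + 6911.59 + 117.51 = 146820.29
Import duty = 718 × 2.48 = 1780.64
Buyer bears: origin terminal 379.16 + freight 6911.59 + insurance 117.51 + destination terminal 1198.27 + brokerage 249.59 + delivery 161.62 + duty 1780.64 = 10798.38
Landed cost = invoice 139412.03 + 10798.38 = 150210.41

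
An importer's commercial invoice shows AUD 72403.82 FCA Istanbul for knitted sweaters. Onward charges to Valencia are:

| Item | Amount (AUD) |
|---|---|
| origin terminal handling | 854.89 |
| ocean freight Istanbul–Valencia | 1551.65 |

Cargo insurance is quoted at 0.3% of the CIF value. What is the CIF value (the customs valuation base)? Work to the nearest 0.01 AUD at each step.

CIF value: AUD 75035.47

Let C be the CIF value. C = FCA price + pre-shipment costs + freight + 0.3% × C
C − 0.3% × C = 72403.82 + 854.89 + 1551.65
0.997 × C = 74810.36
C = 74810.36 / 0.997 = 75035.47
Insurance premium = 0.3% × 75035.47 = 225.11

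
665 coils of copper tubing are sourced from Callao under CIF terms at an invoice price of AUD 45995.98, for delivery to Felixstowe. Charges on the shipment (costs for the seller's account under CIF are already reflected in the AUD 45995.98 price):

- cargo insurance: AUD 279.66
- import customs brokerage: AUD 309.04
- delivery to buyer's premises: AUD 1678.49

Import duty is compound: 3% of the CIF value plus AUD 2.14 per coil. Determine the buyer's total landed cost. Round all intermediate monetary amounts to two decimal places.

Total landed cost: AUD 50786.49

CIF: the seller pays costs through ocean freight and marine insurance to the destination port.
Already in the invoice (seller's account under CIF): insurance — exclude.
The CIF price already equals the CIF value: 45995.98
Ad valorem component: 45995.98 × 3% = 1379.88
Specific component: 665 × 2.14 = 1423.10
Import duty = 1379.88 + 1423.10 = 2802.98
Buyer bears: brokerage 309.04 + delivery 1678.49 + duty 2802.98 = 4790.51
Landed cost = invoice 45995.98 + 4790.51 = 50786.49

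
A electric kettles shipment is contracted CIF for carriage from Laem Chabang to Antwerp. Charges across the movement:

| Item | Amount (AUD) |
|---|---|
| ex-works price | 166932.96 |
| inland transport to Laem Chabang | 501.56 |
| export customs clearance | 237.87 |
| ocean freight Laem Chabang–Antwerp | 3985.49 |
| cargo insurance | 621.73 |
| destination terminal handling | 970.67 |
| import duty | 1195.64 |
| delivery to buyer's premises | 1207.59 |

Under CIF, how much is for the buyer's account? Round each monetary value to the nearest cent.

Buyer's account: AUD 3373.90

CIF: the seller pays costs through ocean freight and marine insurance to the destination port.
Seller's account: goods 166932.96 + inland to port 501.56 + export clearance 237.87 + freight 3985.49 + insurance 621.73 = 172279.61
Buyer's account: destination terminal 970.67 + duty 1195.64 + delivery 1207.59 = 3373.90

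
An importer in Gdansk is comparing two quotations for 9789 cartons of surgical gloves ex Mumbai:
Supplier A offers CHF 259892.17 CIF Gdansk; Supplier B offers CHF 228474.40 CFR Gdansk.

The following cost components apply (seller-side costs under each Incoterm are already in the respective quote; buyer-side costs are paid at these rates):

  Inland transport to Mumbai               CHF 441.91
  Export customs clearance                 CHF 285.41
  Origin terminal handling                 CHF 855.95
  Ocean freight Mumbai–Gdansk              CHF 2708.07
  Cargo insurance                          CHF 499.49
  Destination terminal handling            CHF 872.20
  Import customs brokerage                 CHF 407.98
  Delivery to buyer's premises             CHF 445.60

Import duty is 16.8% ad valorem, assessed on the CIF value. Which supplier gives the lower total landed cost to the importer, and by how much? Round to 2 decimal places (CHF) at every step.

Supplier B is cheaper by CHF 36112.55

Supplier A (CIF):
The CIF price already equals the CIF value: 259892.17
Import duty = 259892.17 × 16.8% = 43661.88
Buyer bears (A): 872.20 + 407.98 + 445.60 = 1725.78
Landed cost (A) = invoice 259892.17 + 1725.78 + duty 43661.88 = 305279.83
Supplier B (CFR):
CIF value = CFR price + insurance = 228474.40 + 499.49 = 228973.89
Import duty = 228973.89 × 16.8% = 38467.61
Buyer bears (B): 499.49 + 872.20 + 407.98 + 445.60 = 2225.27
Landed cost (B) = invoice 228474.40 + 2225.27 + duty 38467.61 = 269167.28
Difference = |305279.83 − 269167.28| = 36112.55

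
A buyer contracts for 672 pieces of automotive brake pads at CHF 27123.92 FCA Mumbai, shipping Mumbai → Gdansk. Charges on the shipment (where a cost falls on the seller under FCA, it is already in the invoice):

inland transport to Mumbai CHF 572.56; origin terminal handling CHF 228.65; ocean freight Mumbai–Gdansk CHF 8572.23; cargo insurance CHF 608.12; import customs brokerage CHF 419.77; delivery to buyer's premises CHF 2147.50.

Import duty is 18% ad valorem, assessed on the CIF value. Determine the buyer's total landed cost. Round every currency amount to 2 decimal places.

Total landed cost: CHF 45676.12

FCA: the seller delivers export-cleared goods to the carrier; the buyer bears costs from that point.
Already in the invoice (seller's account under FCA): inland to port — exclude.
CIF value = FCA price + origin terminal + freight + insurance = 27123.92 + 228.65 + 8572.23 + 608.12 = 36532.92
Import duty = 36532.92 × 18% = 6575.93
Buyer bears: origin terminal 228.65 + freight 8572.23 + insurance 608.12 + brokerage 419.77 + delivery 2147.50 + duty 6575.93 = 18552.20
Landed cost = invoice 27123.92 + 18552.20 = 45676.12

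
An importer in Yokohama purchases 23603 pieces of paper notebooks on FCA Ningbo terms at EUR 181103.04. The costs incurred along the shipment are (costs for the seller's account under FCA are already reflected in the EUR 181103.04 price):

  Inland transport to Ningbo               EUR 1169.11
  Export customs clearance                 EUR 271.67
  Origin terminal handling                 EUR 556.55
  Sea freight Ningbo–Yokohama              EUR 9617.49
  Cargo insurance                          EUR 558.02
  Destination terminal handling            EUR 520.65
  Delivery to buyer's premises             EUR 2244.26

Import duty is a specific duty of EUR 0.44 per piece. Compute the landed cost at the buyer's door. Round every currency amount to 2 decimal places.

FCA: the seller delivers export-cleared goods to the carrier; the buyer bears costs from that point.
Already in the invoice (seller's account under FCA): inland to port, export clearance — exclude.
CIF value = FCA price + origin terminal + freight + insurance = 181103.04 + 556.55 + 9617.49 + 558.02 = 191835.10
Import duty = 23603 × 0.44 = 10385.32
Buyer bears: origin terminal 556.55 + freight 9617.49 + insurance 558.02 + destination terminal 520.65 + delivery 2244.26 + duty 10385.32 = 23882.29
Landed cost = invoice 181103.04 + 23882.29 = 204985.33

Total landed cost: EUR 204985.33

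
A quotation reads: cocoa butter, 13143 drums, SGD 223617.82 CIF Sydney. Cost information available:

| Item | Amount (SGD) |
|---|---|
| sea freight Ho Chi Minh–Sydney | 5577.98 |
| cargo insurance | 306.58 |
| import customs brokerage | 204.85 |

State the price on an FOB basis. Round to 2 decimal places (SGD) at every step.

FOB price: SGD 217733.26

Not relevant to the conversion: brokerage — on the buyer under both terms; not part of either seller's price.
From CIF to FOB, the seller no longer bears: freight, insurance.
FOB price = 223617.82 − 5577.98 − 306.58 = 217733.26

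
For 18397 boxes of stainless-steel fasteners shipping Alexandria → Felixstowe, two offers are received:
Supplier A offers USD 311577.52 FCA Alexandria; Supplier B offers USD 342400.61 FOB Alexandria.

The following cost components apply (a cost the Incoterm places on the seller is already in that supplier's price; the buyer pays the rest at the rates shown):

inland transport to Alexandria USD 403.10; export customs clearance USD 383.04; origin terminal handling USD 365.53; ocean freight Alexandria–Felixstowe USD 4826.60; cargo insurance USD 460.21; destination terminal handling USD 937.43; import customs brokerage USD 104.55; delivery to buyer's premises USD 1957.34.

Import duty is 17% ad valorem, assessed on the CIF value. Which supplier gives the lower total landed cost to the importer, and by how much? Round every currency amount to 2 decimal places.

Supplier A is cheaper by USD 35635.34

Supplier A (FCA):
CIF value = FCA price + origin terminal + freight + insurance = 311577.52 + 365.53 + 4826.60 + 460.21 = 317229.86
Import duty = 317229.86 × 17% = 53929.08
Buyer bears (A): 365.53 + 4826.60 + 460.21 + 937.43 + 104.55 + 1957.34 = 8651.66
Landed cost (A) = invoice 311577.52 + 8651.66 + duty 53929.08 = 374158.26
Supplier B (FOB):
CIF value = FOB price + freight + insurance = 342400.61 + 4826.60 + 460.21 = 347687.42
Import duty = 347687.42 × 17% = 59106.86
Buyer bears (B): 4826.60 + 460.21 + 937.43 + 104.55 + 1957.34 = 8286.13
Landed cost (B) = invoice 342400.61 + 8286.13 + duty 59106.86 = 409793.60
Difference = |374158.26 − 409793.60| = 35635.34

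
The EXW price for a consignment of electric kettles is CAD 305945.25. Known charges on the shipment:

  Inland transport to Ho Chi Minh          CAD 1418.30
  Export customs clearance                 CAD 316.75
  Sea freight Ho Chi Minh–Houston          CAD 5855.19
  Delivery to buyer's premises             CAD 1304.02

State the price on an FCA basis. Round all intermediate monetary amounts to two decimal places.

FCA price: CAD 307680.30

Not relevant to the conversion: delivery, freight — on the buyer under both terms; not part of either seller's price.
From EXW to FCA, the seller additionally bears: inland to port, export clearance.
FCA price = 305945.25 + 1418.30 + 316.75 = 307680.30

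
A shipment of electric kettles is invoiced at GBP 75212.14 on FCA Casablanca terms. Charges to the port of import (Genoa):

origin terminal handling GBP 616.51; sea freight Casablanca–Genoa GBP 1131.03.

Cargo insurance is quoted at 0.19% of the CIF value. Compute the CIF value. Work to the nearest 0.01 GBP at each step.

Let C be the CIF value. C = FCA price + pre-shipment costs + freight + 0.19% × C
C − 0.19% × C = 75212.14 + 616.51 + 1131.03
0.9981 × C = 76959.68
C = 76959.68 / 0.9981 = 77106.18
Insurance premium = 0.19% × 77106.18 = 146.50

CIF value: GBP 77106.18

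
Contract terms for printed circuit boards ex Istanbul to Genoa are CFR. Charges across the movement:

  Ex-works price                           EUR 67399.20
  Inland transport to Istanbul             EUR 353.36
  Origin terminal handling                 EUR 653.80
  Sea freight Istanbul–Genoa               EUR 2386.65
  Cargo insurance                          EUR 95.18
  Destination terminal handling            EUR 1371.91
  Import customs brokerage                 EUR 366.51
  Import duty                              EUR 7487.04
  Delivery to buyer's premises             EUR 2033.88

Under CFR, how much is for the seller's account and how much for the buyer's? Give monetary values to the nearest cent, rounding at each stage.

Seller: EUR 70793.01; buyer: EUR 11354.52

CFR: the seller pays costs through ocean freight to the destination port, but not insurance.
Seller's account: goods 67399.20 + inland to port 353.36 + origin terminal 653.80 + freight 2386.65 = 70793.01
Buyer's account: insurance 95.18 + destination terminal 1371.91 + brokerage 366.51 + duty 7487.04 + delivery 2033.88 = 11354.52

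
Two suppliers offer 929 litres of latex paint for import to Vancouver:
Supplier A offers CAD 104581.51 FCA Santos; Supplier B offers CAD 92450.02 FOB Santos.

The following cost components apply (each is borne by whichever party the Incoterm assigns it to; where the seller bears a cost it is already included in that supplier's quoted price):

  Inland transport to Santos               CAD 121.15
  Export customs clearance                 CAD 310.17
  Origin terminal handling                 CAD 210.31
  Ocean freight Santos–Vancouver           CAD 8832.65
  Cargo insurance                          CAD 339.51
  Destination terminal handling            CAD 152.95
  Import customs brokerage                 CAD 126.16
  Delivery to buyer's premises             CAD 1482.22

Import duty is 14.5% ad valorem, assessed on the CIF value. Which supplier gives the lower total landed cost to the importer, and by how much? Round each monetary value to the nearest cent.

Supplier B is cheaper by CAD 14131.36

Supplier A (FCA):
CIF value = FCA price + origin terminal + freight + insurance = 104581.51 + 210.31 + 8832.65 + 339.51 = 113963.98
Import duty = 113963.98 × 14.5% = 16524.78
Buyer bears (A): 210.31 + 8832.65 + 339.51 + 152.95 + 126.16 + 1482.22 = 11143.80
Landed cost (A) = invoice 104581.51 + 11143.80 + duty 16524.78 = 132250.09
Supplier B (FOB):
CIF value = FOB price + freight + insurance = 92450.02 + 8832.65 + 339.51 = 101622.18
Import duty = 101622.18 × 14.5% = 14735.22
Buyer bears (B): 8832.65 + 339.51 + 152.95 + 126.16 + 1482.22 = 10933.49
Landed cost (B) = invoice 92450.02 + 10933.49 + duty 14735.22 = 118118.73
Difference = |132250.09 − 118118.73| = 14131.36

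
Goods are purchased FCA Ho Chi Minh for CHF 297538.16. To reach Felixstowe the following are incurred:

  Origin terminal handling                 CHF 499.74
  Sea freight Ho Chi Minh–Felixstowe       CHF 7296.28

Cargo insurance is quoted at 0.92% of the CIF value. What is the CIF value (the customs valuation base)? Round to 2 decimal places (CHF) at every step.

CIF value: CHF 308169.34

Let C be the CIF value. C = FCA price + pre-shipment costs + freight + 0.92% × C
C − 0.92% × C = 297538.16 + 499.74 + 7296.28
0.9908 × C = 305334.18
C = 305334.18 / 0.9908 = 308169.34
Insurance premium = 0.92% × 308169.34 = 2835.16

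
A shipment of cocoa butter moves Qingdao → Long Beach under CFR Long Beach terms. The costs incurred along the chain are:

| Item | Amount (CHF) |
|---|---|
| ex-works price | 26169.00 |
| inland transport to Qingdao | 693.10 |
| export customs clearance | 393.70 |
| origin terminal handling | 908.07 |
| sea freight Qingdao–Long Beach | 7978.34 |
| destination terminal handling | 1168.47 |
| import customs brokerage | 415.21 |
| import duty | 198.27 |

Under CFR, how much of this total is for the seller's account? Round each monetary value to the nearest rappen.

Seller's account: CHF 36142.21

CFR: the seller pays costs through ocean freight to the destination port, but not insurance.
Seller's account: goods 26169.00 + inland to port 693.10 + export clearance 393.70 + origin terminal 908.07 + freight 7978.34 = 36142.21
Buyer's account: destination terminal 1168.47 + brokerage 415.21 + duty 198.27 = 1781.95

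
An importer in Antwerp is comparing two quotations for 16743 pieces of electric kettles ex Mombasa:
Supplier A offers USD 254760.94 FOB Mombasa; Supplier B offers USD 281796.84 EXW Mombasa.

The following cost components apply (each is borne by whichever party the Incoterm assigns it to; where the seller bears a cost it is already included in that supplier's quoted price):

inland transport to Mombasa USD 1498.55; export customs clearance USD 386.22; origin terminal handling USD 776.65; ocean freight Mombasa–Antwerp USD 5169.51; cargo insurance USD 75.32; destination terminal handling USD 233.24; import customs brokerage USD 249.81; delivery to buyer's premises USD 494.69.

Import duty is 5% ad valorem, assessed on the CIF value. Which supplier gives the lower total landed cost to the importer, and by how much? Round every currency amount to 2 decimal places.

Supplier A is cheaper by USD 31182.18

Supplier A (FOB):
CIF value = FOB price + freight + insurance = 254760.94 + 5169.51 + 75.32 = 260005.77
Import duty = 260005.77 × 5% = 13000.29
Buyer bears (A): 5169.51 + 75.32 + 233.24 + 249.81 + 494.69 = 6222.57
Landed cost (A) = invoice 254760.94 + 6222.57 + duty 13000.29 = 273983.80
Supplier B (EXW):
CIF value = EXW price + inland to port + export clearance + origin terminal + freight + insurance = 281796.84 + 1498.55 + 386.22 + 776.65 + 5169.51 + 75.32 = 289703.09
Import duty = 289703.09 × 5% = 14485.15
Buyer bears (B): 1498.55 + 386.22 + 776.65 + 5169.51 + 75.32 + 233.24 + 249.81 + 494.69 = 8883.99
Landed cost (B) = invoice 281796.84 + 8883.99 + duty 14485.15 = 305165.98
Difference = |273983.80 − 305165.98| = 31182.18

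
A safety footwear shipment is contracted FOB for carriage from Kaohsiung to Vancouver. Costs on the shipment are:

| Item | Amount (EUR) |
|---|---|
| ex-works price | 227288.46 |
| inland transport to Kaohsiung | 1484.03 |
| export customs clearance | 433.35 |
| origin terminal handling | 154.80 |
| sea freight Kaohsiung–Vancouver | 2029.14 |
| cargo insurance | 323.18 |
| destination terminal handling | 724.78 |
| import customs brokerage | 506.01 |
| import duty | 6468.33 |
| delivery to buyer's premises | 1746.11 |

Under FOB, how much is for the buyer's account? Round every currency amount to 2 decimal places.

Buyer's account: EUR 11797.55

FOB: the seller bears costs until goods are on board at the origin port; the buyer bears freight, insurance and all costs thereafter.
Seller's account: goods 227288.46 + inland to port 1484.03 + export clearance 433.35 + origin terminal 154.80 = 229360.64
Buyer's account: freight 2029.14 + insurance 323.18 + destination terminal 724.78 + brokerage 506.01 + duty 6468.33 + delivery 1746.11 = 11797.55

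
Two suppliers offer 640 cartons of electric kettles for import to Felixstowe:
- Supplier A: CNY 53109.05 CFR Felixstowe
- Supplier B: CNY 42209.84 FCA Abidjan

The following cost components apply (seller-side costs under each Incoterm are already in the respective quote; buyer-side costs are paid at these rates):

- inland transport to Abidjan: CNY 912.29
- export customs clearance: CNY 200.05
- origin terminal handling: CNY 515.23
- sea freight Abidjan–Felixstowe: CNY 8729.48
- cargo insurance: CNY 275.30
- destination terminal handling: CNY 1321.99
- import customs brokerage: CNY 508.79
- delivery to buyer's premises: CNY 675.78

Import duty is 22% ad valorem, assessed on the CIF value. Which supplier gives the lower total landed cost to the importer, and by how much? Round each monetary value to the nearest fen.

Supplier A (CFR):
CIF value = CFR price + insurance = 53109.05 + 275.30 = 53384.35
Import duty = 53384.35 × 22% = 11744.56
Buyer bears (A): 275.30 + 1321.99 + 508.79 + 675.78 = 2781.86
Landed cost (A) = invoice 53109.05 + 2781.86 + duty 11744.56 = 67635.47
Supplier B (FCA):
CIF value = FCA price + origin terminal + freight + insurance = 42209.84 + 515.23 + 8729.48 + 275.30 = 51729.85
Import duty = 51729.85 × 22% = 11380.57
Buyer bears (B): 515.23 + 8729.48 + 275.30 + 1321.99 + 508.79 + 675.78 = 12026.57
Landed cost (B) = invoice 42209.84 + 12026.57 + duty 11380.57 = 65616.98
Difference = |67635.47 − 65616.98| = 2018.49

Supplier B is cheaper by CNY 2018.49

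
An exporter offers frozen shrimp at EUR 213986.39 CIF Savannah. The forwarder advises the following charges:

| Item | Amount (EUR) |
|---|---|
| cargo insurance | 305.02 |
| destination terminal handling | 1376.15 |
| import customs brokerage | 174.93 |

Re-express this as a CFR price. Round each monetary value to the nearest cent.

CFR price: EUR 213681.37

Not relevant to the conversion: destination terminal, brokerage — on the buyer under both terms; not part of either seller's price.
From CIF to CFR, the seller no longer bears: insurance.
CFR price = 213986.39 − 305.02 = 213681.37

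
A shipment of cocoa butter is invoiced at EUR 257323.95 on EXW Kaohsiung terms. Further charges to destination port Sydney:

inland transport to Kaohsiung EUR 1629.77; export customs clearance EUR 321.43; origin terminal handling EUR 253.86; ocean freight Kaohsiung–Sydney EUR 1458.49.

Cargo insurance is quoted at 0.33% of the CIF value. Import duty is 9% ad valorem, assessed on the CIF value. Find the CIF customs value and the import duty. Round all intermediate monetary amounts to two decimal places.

CIF value: EUR 261851.61; import duty: EUR 23566.64

Let C be the CIF value. C = EXW price + pre-shipment costs + freight + 0.33% × C
C − 0.33% × C = 257323.95 + 1629.77 + 321.43 + 253.86 + 1458.49
0.9967 × C = 260987.50
C = 260987.50 / 0.9967 = 261851.61
Insurance premium = 0.33% × 261851.61 = 864.11
Import duty = 261851.61 × 9% = 23566.64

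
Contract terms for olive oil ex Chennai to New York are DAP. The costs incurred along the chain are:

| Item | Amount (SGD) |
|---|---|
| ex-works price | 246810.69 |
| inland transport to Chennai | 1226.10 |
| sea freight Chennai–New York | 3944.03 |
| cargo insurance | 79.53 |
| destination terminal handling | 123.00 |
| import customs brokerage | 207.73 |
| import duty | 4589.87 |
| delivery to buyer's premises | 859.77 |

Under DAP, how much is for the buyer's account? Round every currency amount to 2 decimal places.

Buyer's account: SGD 4797.60

DAP: the seller bears all costs to the named destination except import duty and clearance.
Seller's account: goods 246810.69 + inland to port 1226.10 + freight 3944.03 + insurance 79.53 + destination terminal 123.00 + delivery 859.77 = 253043.12
Buyer's account: brokerage 207.73 + duty 4589.87 = 4797.60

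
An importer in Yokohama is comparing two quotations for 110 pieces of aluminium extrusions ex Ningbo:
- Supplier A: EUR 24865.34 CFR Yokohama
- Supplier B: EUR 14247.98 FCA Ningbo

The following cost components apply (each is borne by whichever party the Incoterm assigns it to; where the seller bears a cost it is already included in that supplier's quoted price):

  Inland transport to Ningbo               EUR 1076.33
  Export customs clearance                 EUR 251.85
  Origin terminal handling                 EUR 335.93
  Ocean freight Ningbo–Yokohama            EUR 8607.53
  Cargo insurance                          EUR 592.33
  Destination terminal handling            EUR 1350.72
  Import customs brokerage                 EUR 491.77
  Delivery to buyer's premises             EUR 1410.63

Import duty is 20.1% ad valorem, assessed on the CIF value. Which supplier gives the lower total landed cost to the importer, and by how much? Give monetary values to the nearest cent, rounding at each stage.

Supplier B is cheaper by EUR 2010.35

Supplier A (CFR):
CIF value = CFR price + insurance = 24865.34 + 592.33 = 25457.67
Import duty = 25457.67 × 20.1% = 5116.99
Buyer bears (A): 592.33 + 1350.72 + 491.77 + 1410.63 = 3845.45
Landed cost (A) = invoice 24865.34 + 3845.45 + duty 5116.99 = 33827.78
Supplier B (FCA):
CIF value = FCA price + origin terminal + freight + insurance = 14247.98 + 335.93 + 8607.53 + 592.33 = 23783.77
Import duty = 23783.77 × 20.1% = 4780.54
Buyer bears (B): 335.93 + 8607.53 + 592.33 + 1350.72 + 491.77 + 1410.63 = 12788.91
Landed cost (B) = invoice 14247.98 + 12788.91 + duty 4780.54 = 31817.43
Difference = |33827.78 − 31817.43| = 2010.35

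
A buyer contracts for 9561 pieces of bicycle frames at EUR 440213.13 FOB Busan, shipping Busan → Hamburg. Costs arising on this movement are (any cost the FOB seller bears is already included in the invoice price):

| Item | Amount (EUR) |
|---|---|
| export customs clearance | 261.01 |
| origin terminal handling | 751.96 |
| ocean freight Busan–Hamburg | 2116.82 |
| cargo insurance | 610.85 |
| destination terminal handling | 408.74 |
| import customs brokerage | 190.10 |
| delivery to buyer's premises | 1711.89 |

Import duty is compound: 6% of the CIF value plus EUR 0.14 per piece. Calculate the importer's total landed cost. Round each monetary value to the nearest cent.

FOB: the seller bears costs until goods are on board at the origin port; the buyer bears freight, insurance and all costs thereafter.
Already in the invoice (seller's account under FOB): export clearance, origin terminal — exclude.
CIF value = FOB price + freight + insurance = 440213.13 + 2116.82 + 610.85 = 442940.80
Ad valorem component: 442940.80 × 6% = 26576.45
Specific component: 9561 × 0.14 = 1338.54
Import duty = 26576.45 + 1338.54 = 27914.99
Buyer bears: freight 2116.82 + insurance 610.85 + destination terminal 408.74 + brokerage 190.10 + delivery 1711.89 + duty 27914.99 = 32953.39
Landed cost = invoice 440213.13 + 32953.39 = 473166.52

Total landed cost: EUR 473166.52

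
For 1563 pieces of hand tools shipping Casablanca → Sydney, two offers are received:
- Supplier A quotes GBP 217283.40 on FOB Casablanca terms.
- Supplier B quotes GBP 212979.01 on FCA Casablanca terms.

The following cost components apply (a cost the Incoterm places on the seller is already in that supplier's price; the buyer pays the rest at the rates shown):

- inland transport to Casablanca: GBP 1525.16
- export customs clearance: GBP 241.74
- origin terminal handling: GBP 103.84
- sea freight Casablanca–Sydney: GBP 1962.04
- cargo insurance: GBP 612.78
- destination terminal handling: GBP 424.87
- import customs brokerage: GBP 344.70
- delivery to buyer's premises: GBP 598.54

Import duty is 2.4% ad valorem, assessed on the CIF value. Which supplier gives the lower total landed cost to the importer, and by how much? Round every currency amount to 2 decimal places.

Supplier A (FOB):
CIF value = FOB price + freight + insurance = 217283.40 + 1962.04 + 612.78 = 219858.22
Import duty = 219858.22 × 2.4% = 5276.60
Buyer bears (A): 1962.04 + 612.78 + 424.87 + 344.70 + 598.54 = 3942.93
Landed cost (A) = invoice 217283.40 + 3942.93 + duty 5276.60 = 226502.93
Supplier B (FCA):
CIF value = FCA price + origin terminal + freight + insurance = 212979.01 + 103.84 + 1962.04 + 612.78 = 215657.67
Import duty = 215657.67 × 2.4% = 5175.78
Buyer bears (B): 103.84 + 1962.04 + 612.78 + 424.87 + 344.70 + 598.54 = 4046.77
Landed cost (B) = invoice 212979.01 + 4046.77 + duty 5175.78 = 222201.56
Difference = |226502.93 − 222201.56| = 4301.37

Supplier B is cheaper by GBP 4301.37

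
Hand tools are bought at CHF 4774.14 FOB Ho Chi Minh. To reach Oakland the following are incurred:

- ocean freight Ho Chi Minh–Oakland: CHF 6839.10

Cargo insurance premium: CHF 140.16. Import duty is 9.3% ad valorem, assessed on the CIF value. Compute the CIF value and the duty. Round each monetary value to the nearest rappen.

CIF value: CHF 11753.40; import duty: CHF 1093.07

CIF = FOB price + freight + insurance
CIF = 4774.14 + 6839.10 + 140.16 = 11753.40
Import duty = 11753.40 × 9.3% = 1093.07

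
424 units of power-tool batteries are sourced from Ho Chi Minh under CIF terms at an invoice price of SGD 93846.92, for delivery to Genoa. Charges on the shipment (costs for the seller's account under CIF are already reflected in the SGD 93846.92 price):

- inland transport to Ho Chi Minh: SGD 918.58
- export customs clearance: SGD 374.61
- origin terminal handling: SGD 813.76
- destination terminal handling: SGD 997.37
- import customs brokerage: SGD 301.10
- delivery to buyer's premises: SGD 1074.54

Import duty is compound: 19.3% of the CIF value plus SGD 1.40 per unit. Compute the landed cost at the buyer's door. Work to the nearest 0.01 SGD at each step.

Total landed cost: SGD 114925.99

CIF: the seller pays costs through ocean freight and marine insurance to the destination port.
Already in the invoice (seller's account under CIF): inland to port, export clearance, origin terminal — exclude.
The CIF price already equals the CIF value: 93846.92
Ad valorem component: 93846.92 × 19.3% = 18112.46
Specific component: 424 × 1.40 = 593.60
Import duty = 18112.46 + 593.60 = 18706.06
Buyer bears: destination terminal 997.37 + brokerage 301.10 + delivery 1074.54 + duty 18706.06 = 21079.07
Landed cost = invoice 93846.92 + 21079.07 = 114925.99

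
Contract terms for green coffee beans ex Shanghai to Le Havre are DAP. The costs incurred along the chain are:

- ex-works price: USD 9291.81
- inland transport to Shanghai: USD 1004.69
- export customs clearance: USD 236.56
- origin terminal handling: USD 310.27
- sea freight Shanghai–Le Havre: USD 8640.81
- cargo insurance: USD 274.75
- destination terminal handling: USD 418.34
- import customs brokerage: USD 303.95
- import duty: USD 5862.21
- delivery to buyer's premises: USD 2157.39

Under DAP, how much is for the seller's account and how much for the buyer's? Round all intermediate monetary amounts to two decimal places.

DAP: the seller bears all costs to the named destination except import duty and clearance.
Seller's account: goods 9291.81 + inland to port 1004.69 + export clearance 236.56 + origin terminal 310.27 + freight 8640.81 + insurance 274.75 + destination terminal 418.34 + delivery 2157.39 = 22334.62
Buyer's account: brokerage 303.95 + duty 5862.21 = 6166.16

Seller: USD 22334.62; buyer: USD 6166.16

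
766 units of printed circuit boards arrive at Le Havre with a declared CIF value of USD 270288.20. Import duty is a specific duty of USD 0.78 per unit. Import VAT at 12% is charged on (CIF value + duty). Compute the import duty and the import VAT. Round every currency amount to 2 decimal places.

Import duty: USD 597.48; import VAT: USD 32506.28

Import duty = 766 × 0.78 = 597.48
VAT base = CIF + duty = 270288.20 + 597.48 = 270885.68
Import VAT = 270885.68 × 12% = 32506.28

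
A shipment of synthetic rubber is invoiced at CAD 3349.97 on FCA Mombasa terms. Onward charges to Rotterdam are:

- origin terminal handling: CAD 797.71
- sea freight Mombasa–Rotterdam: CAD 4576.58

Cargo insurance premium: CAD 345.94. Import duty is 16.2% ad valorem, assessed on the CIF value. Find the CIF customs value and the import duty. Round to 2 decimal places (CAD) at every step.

CIF = FCA price + pre-shipment costs + freight + insurance
CIF = 3349.97 + 797.71 + 4576.58 + 345.94 = 9070.20
Import duty = 9070.20 × 16.2% = 1469.37

CIF value: CAD 9070.20; import duty: CAD 1469.37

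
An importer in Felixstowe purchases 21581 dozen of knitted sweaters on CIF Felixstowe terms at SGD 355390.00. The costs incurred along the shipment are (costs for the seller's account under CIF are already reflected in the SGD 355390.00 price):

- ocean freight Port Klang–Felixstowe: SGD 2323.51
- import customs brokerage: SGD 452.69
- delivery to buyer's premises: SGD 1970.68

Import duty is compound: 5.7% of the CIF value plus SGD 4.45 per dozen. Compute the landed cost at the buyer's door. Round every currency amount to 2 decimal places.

Total landed cost: SGD 474106.05

CIF: the seller pays costs through ocean freight and marine insurance to the destination port.
Already in the invoice (seller's account under CIF): freight — exclude.
The CIF price already equals the CIF value: 355390.00
Ad valorem component: 355390.00 × 5.7% = 20257.23
Specific component: 21581 × 4.45 = 96035.45
Import duty = 20257.23 + 96035.45 = 116292.68
Buyer bears: brokerage 452.69 + delivery 1970.68 + duty 116292.68 = 118716.05
Landed cost = invoice 355390.00 + 118716.05 = 474106.05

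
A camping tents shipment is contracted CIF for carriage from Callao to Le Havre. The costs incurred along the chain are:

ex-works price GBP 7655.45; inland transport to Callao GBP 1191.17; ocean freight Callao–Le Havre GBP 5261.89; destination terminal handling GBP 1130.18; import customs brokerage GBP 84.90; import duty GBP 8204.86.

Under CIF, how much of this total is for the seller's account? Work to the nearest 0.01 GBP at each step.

CIF: the seller pays costs through ocean freight and marine insurance to the destination port.
Seller's account: goods 7655.45 + inland to port 1191.17 + freight 5261.89 = 14108.51
Buyer's account: destination terminal 1130.18 + brokerage 84.90 + duty 8204.86 = 9419.94

Seller's account: GBP 14108.51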